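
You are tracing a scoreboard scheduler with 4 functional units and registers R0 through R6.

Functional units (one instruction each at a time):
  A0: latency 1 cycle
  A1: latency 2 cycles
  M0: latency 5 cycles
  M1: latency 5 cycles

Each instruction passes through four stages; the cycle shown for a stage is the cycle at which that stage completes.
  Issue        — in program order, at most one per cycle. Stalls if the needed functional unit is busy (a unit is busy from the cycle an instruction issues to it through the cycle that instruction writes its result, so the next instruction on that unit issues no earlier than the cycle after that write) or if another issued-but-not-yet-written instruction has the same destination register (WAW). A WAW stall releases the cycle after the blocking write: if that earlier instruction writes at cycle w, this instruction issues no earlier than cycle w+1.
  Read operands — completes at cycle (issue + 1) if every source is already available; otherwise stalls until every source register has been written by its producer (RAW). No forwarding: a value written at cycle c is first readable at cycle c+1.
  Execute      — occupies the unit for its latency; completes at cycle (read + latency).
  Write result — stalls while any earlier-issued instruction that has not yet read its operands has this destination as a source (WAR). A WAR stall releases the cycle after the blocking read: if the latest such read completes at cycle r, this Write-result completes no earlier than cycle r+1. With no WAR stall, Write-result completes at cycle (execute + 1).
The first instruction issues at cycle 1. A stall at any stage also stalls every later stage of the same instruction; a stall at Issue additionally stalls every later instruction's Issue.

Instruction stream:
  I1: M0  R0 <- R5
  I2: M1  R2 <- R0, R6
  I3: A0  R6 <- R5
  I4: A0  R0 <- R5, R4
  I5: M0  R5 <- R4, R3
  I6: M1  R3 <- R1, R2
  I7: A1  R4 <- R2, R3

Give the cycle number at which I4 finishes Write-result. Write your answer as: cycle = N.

[1] I1→M0
[2] I1 RO | I2→M1
[3] I3→A0
[4] I3 RO
[5] I3 EX
[7] I1 EX
[8] I1 WR R0
[9] I2 RO
[10] I3 WR R6
[11] I4→A0
[12] I4 RO | I5→M0
[13] I4 EX | I5 RO
[14] I2 EX | I4 WR R0
[15] I2 WR R2
[16] I6→M1
[17] I6 RO | I7→A1
[18] I5 EX
[19] I5 WR R5
[22] I6 EX
[23] I6 WR R3
[24] I7 RO
[26] I7 EX
[27] I7 WR R4

cycle = 14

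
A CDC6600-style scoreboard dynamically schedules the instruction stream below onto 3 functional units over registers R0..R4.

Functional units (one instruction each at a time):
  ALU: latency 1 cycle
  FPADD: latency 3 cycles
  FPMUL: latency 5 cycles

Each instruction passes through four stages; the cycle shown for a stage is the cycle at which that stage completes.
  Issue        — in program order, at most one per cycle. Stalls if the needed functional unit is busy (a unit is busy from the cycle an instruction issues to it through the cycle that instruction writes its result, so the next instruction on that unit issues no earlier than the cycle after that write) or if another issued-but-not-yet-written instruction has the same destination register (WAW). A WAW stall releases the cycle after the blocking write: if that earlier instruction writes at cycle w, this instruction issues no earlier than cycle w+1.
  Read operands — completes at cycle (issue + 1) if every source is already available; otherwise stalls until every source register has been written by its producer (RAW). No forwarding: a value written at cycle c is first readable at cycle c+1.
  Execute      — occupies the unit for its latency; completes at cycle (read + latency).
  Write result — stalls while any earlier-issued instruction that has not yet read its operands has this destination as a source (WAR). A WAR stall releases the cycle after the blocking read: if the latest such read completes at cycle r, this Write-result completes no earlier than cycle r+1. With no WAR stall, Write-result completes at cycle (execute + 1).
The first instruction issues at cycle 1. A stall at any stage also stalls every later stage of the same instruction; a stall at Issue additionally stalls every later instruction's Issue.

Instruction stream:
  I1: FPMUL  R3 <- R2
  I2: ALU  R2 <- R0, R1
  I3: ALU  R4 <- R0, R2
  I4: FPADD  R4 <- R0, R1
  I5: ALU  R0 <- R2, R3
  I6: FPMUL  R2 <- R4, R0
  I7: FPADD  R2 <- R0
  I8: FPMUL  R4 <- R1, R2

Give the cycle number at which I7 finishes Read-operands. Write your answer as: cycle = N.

c1: I1 dispatched to FPMUL
c2: I1 operands ready, I2 dispatched to ALU
c3: I2 operands ready
c4: I2 complete
c5: R2←I2
c6: I3 dispatched to ALU
c7: I1 complete, I3 operands ready
c8: R3←I1, I3 complete
c9: R4←I3
c10: I4 dispatched to FPADD
c11: I4 operands ready, I5 dispatched to ALU
c12: I5 operands ready, I6 dispatched to FPMUL
c13: I5 complete
c14: I4 complete, R0←I5
c15: R4←I4
c16: I6 operands ready
c21: I6 complete
c22: R2←I6
c23: I7 dispatched to FPADD
c24: I7 operands ready, I8 dispatched to FPMUL
c27: I7 complete
c28: R2←I7
c29: I8 operands ready
c34: I8 complete
c35: R4←I8

cycle = 24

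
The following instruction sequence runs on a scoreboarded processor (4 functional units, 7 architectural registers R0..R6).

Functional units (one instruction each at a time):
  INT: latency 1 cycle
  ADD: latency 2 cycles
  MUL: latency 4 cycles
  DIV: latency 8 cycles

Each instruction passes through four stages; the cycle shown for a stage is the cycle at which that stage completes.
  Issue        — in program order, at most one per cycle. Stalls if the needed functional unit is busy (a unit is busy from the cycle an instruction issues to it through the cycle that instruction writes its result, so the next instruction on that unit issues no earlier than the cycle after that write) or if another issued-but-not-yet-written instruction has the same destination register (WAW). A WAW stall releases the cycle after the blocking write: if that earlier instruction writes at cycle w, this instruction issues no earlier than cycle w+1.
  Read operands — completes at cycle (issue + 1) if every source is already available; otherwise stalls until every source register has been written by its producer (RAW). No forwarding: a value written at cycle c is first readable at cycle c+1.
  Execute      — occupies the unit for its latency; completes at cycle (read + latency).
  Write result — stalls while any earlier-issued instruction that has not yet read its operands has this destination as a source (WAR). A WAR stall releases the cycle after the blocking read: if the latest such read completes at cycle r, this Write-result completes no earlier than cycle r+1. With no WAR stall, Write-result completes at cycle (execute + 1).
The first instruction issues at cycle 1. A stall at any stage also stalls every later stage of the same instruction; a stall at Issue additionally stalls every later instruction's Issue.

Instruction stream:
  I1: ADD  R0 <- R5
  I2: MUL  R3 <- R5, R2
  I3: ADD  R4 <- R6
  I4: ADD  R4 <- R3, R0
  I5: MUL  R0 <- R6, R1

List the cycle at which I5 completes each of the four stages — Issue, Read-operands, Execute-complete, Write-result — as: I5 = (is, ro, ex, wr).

I5 = (12, 13, 17, 18)

I1 -> (1, 2, 4, 5)
I2 -> (2, 3, 7, 8)
I3 -> (6, 7, 9, 10)  // struct: ADD busy until I1 writes@5
I4 -> (11, 12, 14, 15)  // struct: ADD busy until I3 writes@10
I5 -> (12, 13, 17, 18)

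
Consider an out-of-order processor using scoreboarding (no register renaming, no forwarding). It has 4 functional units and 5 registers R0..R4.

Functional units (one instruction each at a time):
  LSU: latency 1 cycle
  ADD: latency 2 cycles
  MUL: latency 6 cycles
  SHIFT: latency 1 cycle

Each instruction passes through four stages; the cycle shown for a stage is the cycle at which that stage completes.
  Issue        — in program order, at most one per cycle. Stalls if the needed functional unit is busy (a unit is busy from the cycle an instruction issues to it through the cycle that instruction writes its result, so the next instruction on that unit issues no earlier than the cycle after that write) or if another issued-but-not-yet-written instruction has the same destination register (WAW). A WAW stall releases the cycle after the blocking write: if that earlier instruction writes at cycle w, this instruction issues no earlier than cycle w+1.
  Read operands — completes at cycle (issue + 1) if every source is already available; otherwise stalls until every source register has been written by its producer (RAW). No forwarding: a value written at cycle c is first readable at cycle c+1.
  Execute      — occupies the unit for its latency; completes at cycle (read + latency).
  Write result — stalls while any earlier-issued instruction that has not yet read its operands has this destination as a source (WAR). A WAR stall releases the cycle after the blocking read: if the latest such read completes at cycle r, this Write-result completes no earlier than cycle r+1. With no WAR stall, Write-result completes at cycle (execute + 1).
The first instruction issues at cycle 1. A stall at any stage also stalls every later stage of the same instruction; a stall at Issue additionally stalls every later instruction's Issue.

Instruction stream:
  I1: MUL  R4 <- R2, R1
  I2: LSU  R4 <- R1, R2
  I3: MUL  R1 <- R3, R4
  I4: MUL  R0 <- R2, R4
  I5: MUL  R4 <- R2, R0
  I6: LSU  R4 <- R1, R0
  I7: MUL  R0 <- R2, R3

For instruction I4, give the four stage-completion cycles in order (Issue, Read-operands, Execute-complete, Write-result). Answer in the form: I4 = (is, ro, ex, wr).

I4 = (22, 23, 29, 30)

[1] I1 issues→MUL
[2] I1 reads
[8] I1 exec-done
[9] I1 writes R4
[10] I2 issues→LSU
[11] I2 reads; I3 issues→MUL
[12] I2 exec-done
[13] I2 writes R4
[14] I3 reads
[20] I3 exec-done
[21] I3 writes R1
[22] I4 issues→MUL
[23] I4 reads
[29] I4 exec-done
[30] I4 writes R0
[31] I5 issues→MUL
[32] I5 reads
[38] I5 exec-done
[39] I5 writes R4
[40] I6 issues→LSU
[41] I6 reads; I7 issues→MUL
[42] I6 exec-done; I7 reads
[43] I6 writes R4
[48] I7 exec-done
[49] I7 writes R0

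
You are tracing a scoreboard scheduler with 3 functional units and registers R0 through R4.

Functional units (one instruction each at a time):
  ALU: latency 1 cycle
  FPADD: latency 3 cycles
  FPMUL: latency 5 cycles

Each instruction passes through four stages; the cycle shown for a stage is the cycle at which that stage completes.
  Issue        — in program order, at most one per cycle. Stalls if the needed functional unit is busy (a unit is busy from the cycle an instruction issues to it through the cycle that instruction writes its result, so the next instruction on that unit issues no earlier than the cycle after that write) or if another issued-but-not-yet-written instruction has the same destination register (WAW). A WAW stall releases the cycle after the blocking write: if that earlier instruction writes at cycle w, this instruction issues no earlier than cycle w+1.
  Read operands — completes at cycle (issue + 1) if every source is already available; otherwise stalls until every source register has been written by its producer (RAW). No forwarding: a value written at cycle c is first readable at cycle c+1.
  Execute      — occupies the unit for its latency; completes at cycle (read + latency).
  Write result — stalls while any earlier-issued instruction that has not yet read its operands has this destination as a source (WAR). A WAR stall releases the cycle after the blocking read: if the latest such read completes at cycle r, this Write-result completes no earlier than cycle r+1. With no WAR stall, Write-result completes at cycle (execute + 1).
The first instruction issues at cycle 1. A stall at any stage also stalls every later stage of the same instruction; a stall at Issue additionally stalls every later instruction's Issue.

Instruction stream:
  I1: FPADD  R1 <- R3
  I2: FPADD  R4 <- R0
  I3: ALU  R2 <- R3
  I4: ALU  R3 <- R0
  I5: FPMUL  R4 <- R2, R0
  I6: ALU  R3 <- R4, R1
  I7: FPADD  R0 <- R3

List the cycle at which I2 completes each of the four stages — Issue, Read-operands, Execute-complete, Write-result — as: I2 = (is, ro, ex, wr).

[1] I1 issues→FPADD
[2] I1 reads
[5] I1 exec-done
[6] I1 writes R1
[7] I2 issues→FPADD
[8] I2 reads, I3 issues→ALU
[9] I3 reads
[10] I3 exec-done
[11] I2 exec-done, I3 writes R2
[12] I2 writes R4, I4 issues→ALU
[13] I4 reads, I5 issues→FPMUL
[14] I4 exec-done, I5 reads
[15] I4 writes R3
[16] I6 issues→ALU
[17] I7 issues→FPADD
[19] I5 exec-done
[20] I5 writes R4
[21] I6 reads
[22] I6 exec-done
[23] I6 writes R3
[24] I7 reads
[27] I7 exec-done
[28] I7 writes R0

I2 = (7, 8, 11, 12)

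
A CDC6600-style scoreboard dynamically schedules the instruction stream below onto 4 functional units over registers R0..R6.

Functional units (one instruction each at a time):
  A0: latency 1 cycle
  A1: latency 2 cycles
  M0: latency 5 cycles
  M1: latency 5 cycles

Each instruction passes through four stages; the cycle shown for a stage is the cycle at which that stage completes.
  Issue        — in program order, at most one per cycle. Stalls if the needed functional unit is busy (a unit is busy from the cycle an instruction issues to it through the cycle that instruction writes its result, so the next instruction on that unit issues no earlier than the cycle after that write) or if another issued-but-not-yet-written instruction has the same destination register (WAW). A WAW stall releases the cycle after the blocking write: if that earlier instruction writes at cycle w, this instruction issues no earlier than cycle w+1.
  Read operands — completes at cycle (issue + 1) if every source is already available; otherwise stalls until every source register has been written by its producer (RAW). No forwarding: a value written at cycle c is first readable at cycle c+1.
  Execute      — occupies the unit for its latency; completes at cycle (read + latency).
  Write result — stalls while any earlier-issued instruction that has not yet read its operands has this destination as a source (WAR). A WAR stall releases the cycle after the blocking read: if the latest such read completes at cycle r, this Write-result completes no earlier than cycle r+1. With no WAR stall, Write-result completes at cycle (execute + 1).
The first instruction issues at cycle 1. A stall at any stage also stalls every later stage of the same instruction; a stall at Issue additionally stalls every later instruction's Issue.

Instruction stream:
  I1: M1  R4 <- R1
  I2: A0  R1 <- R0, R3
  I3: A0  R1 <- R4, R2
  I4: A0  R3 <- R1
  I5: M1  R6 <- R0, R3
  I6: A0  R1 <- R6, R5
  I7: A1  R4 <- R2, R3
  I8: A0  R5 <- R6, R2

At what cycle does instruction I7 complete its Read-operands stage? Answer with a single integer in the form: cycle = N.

1) issue 1, read 2, done 7, write 8
2) issue 2, read 3, done 4, write 5
3) issue 6, read 9, done 10, write 11  <struct: A0 busy until I2 writes@5 / RAW R4: wait I1 write@8>
4) issue 12, read 13, done 14, write 15  <struct: A0 busy until I3 writes@11>
5) issue 13, read 16, done 21, write 22  <RAW R3: wait I4 write@15>
6) issue 16, read 23, done 24, write 25  <struct: A0 busy until I4 writes@15 / RAW R6: wait I5 write@22>
7) issue 17, read 18, done 20, write 21
8) issue 26, read 27, done 28, write 29  <struct: A0 busy until I6 writes@25>

cycle = 18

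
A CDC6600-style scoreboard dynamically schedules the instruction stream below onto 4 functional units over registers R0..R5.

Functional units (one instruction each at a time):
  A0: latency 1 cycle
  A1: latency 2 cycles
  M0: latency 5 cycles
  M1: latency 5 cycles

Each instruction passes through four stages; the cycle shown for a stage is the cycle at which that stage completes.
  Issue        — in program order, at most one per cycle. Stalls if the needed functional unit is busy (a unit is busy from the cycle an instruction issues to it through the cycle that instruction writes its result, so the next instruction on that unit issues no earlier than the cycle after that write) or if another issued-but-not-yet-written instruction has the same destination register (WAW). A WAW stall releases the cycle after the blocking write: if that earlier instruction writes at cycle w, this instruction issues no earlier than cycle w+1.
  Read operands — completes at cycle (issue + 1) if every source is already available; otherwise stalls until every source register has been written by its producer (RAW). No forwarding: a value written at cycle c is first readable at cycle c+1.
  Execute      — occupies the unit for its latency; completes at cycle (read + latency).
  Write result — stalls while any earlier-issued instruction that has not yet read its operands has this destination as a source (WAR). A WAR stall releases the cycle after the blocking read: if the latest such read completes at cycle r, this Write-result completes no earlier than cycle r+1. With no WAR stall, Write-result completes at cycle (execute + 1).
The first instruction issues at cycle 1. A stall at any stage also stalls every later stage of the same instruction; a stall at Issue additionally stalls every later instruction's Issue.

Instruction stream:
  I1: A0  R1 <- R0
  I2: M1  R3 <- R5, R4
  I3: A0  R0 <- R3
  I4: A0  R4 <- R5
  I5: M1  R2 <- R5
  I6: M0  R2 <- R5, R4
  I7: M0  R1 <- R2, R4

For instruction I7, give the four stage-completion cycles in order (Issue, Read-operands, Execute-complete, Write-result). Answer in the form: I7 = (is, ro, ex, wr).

[1] I1 issues→A0
[2] I1 reads | I2 issues→M1
[3] I1 exec-done | I2 reads
[4] I1 writes R1
[5] I3 issues→A0
[8] I2 exec-done
[9] I2 writes R3
[10] I3 reads
[11] I3 exec-done
[12] I3 writes R0
[13] I4 issues→A0
[14] I4 reads | I5 issues→M1
[15] I4 exec-done | I5 reads
[16] I4 writes R4
[20] I5 exec-done
[21] I5 writes R2
[22] I6 issues→M0
[23] I6 reads
[28] I6 exec-done
[29] I6 writes R2
[30] I7 issues→M0
[31] I7 reads
[36] I7 exec-done
[37] I7 writes R1

I7 = (30, 31, 36, 37)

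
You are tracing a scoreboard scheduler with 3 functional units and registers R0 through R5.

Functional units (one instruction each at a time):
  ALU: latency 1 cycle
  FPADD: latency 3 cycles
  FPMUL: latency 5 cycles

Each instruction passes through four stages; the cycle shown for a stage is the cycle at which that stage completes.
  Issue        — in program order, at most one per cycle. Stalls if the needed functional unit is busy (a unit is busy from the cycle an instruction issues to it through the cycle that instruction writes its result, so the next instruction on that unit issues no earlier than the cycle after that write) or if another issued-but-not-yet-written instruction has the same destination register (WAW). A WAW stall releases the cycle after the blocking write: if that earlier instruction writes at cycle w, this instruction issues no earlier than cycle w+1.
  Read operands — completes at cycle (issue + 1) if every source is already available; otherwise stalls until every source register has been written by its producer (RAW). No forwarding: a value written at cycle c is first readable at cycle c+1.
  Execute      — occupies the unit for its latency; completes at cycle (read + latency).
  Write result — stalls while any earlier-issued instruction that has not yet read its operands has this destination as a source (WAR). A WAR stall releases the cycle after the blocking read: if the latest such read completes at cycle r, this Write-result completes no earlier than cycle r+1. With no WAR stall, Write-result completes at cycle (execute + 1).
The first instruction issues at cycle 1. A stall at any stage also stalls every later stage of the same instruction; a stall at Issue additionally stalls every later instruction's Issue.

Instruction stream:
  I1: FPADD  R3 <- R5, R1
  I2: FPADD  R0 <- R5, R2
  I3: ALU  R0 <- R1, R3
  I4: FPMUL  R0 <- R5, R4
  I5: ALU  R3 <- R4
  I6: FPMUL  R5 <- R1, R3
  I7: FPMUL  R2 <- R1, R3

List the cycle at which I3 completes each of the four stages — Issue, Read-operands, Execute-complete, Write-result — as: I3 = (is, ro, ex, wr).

I3 = (13, 14, 15, 16)

  I1 | 1 | 2 | 5 | 6
  I2 | 7 | 8 | 11 | 12   struct: FPADD busy until I1 writes@6
  I3 | 13 | 14 | 15 | 16   WAW R0: wait I2 write@12
  I4 | 17 | 18 | 23 | 24   WAW R0: wait I3 write@16
  I5 | 18 | 19 | 20 | 21
  I6 | 25 | 26 | 31 | 32   struct: FPMUL busy until I4 writes@24
  I7 | 33 | 34 | 39 | 40   struct: FPMUL busy until I6 writes@32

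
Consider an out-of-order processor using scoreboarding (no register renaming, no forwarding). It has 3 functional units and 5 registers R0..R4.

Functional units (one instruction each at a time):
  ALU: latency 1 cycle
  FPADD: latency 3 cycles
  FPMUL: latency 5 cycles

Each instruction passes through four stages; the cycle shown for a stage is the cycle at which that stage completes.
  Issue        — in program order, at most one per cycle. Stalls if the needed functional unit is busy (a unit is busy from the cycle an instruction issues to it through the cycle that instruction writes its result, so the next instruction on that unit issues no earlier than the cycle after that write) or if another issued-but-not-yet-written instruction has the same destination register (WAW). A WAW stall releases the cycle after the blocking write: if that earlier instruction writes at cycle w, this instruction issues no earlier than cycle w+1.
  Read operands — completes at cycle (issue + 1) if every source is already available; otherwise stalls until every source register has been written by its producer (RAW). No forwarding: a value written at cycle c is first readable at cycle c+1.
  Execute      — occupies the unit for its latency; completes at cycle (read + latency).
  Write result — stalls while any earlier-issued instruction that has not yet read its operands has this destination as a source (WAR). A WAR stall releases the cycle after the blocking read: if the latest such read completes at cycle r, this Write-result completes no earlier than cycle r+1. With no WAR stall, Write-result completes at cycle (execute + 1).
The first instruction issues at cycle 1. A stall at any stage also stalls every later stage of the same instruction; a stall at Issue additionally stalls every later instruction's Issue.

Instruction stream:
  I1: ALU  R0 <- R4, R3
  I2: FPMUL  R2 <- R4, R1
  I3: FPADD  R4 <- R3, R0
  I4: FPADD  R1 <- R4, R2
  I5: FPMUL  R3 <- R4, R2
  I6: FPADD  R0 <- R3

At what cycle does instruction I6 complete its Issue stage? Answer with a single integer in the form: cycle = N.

cycle = 16

cycle 1: issue I1 (ALU)
cycle 2: I1 read-ops; issue I2 (FPMUL)
cycle 3: I1 finished on ALU; I2 read-ops; issue I3 (FPADD)
cycle 4: I1→R0
cycle 5: I3 read-ops
cycle 8: I2 finished on FPMUL; I3 finished on FPADD
cycle 9: I2→R2; I3→R4
cycle 10: issue I4 (FPADD)
cycle 11: I4 read-ops; issue I5 (FPMUL)
cycle 12: I5 read-ops
cycle 14: I4 finished on FPADD
cycle 15: I4→R1
cycle 16: issue I6 (FPADD)
cycle 17: I5 finished on FPMUL
cycle 18: I5→R3
cycle 19: I6 read-ops
cycle 22: I6 finished on FPADD
cycle 23: I6→R0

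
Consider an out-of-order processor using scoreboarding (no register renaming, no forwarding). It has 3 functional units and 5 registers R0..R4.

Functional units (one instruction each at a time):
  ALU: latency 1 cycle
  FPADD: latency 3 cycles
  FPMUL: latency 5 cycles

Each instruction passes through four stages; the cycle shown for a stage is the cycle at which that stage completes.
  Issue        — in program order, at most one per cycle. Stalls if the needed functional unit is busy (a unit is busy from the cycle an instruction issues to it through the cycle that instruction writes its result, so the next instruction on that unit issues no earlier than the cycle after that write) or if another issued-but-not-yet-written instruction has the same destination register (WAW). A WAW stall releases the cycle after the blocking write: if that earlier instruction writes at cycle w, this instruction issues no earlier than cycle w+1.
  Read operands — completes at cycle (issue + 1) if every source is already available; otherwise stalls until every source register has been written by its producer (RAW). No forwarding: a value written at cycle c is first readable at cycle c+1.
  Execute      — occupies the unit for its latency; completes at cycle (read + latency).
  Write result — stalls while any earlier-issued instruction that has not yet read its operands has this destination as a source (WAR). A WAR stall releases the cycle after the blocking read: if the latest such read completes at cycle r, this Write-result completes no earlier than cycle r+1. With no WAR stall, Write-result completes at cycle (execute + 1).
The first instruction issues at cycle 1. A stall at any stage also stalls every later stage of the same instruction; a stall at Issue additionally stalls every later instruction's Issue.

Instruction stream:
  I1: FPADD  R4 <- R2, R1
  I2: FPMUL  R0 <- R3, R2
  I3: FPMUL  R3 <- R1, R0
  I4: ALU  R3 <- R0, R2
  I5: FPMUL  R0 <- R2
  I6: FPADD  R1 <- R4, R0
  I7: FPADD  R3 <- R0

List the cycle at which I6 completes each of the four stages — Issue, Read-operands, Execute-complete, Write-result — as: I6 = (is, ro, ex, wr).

I6 = (20, 27, 30, 31)

I1 -> (1, 2, 5, 6)
I2 -> (2, 3, 8, 9)
I3 -> (10, 11, 16, 17)  // struct: FPMUL busy until I2 writes@9
I4 -> (18, 19, 20, 21)  // WAW R3: wait I3 write@17
I5 -> (19, 20, 25, 26)
I6 -> (20, 27, 30, 31)  // RAW R0: wait I5 write@26
I7 -> (32, 33, 36, 37)  // struct: FPADD busy until I6 writes@31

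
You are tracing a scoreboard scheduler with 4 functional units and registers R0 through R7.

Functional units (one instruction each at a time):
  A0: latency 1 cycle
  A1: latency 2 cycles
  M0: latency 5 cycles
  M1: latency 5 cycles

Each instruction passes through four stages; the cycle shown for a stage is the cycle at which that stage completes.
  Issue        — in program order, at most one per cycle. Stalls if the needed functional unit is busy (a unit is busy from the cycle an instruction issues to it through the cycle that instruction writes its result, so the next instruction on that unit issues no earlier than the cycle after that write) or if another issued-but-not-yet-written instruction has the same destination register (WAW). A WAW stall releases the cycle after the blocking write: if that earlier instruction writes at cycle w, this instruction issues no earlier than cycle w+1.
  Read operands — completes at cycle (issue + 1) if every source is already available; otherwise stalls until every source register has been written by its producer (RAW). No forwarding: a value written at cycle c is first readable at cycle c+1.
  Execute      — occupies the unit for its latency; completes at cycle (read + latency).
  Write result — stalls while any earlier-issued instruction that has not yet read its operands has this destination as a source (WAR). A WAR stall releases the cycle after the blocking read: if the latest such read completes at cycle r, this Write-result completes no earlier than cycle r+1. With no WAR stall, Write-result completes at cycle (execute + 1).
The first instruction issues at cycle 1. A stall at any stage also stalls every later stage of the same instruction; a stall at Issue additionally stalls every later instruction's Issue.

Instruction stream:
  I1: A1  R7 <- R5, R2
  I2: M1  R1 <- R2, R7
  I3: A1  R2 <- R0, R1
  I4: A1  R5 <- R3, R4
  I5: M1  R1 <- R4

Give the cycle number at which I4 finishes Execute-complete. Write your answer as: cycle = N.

cycle = 20

[I1] 1/2/4/5
[I2] 2/6/11/12  (RAW R7: wait I1 write@5)
[I3] 6/13/15/16  (struct: A1 busy until I1 writes@5; RAW R1: wait I2 write@12)
[I4] 17/18/20/21  (struct: A1 busy until I3 writes@16)
[I5] 18/19/24/25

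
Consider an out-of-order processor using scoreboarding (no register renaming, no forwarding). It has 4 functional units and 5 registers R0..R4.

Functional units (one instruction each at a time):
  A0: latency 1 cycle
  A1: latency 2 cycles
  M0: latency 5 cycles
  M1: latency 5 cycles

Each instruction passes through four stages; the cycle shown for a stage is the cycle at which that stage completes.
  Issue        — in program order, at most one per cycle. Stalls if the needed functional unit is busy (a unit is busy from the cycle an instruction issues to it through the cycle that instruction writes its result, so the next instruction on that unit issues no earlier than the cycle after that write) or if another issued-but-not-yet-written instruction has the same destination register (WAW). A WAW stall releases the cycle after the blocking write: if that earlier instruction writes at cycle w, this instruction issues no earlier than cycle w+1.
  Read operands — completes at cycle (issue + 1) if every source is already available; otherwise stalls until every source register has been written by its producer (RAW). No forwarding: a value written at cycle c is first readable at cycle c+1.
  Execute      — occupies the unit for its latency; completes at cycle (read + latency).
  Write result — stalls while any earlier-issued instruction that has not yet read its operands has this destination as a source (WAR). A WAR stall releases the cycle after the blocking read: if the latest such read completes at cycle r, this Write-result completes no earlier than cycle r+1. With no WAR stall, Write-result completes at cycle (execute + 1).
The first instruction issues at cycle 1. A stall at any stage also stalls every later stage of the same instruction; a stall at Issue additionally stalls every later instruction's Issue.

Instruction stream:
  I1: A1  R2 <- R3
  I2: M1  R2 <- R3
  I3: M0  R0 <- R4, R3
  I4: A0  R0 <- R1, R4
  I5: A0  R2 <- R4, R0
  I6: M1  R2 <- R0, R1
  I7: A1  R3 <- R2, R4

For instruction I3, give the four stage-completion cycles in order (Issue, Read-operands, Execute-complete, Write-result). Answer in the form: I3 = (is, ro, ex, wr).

I3 = (7, 8, 13, 14)

I1  is:1  ro:2  ex:4  wr:5
I2  is:6  ro:7  ex:12  wr:13  — WAW R2: wait I1 write@5
I3  is:7  ro:8  ex:13  wr:14
I4  is:15  ro:16  ex:17  wr:18  — WAW R0: wait I3 write@14
I5  is:19  ro:20  ex:21  wr:22  — struct: A0 busy until I4 writes@18
I6  is:23  ro:24  ex:29  wr:30  — WAW R2: wait I5 write@22
I7  is:24  ro:31  ex:33  wr:34  — RAW R2: wait I6 write@30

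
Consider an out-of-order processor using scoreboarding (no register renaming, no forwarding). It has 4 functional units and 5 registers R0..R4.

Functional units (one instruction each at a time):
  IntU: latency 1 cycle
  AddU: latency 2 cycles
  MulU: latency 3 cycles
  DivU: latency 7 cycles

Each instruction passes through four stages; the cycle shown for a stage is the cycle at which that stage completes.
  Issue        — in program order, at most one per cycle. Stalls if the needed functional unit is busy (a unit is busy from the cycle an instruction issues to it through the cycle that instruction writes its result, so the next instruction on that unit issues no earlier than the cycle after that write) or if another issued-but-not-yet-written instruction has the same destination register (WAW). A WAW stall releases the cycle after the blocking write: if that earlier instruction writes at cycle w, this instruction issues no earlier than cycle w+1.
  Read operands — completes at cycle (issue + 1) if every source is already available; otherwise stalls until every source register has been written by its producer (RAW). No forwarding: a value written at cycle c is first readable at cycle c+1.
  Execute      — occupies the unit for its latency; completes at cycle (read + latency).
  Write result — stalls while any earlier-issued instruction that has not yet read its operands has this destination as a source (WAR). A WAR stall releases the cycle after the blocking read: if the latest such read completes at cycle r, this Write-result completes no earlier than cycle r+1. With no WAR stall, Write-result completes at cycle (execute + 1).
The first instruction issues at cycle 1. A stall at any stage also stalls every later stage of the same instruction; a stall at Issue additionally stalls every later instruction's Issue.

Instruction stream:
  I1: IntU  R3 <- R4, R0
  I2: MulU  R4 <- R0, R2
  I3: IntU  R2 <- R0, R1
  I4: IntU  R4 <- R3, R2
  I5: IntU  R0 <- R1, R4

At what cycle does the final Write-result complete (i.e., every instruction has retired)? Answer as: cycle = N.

[1] issue I1 (IntU)
[2] I1 read-ops, issue I2 (MulU)
[3] I1 finished on IntU, I2 read-ops
[4] I1→R3
[5] issue I3 (IntU)
[6] I2 finished on MulU, I3 read-ops
[7] I2→R4, I3 finished on IntU
[8] I3→R2
[9] issue I4 (IntU)
[10] I4 read-ops
[11] I4 finished on IntU
[12] I4→R4
[13] issue I5 (IntU)
[14] I5 read-ops
[15] I5 finished on IntU
[16] I5→R0

cycle = 16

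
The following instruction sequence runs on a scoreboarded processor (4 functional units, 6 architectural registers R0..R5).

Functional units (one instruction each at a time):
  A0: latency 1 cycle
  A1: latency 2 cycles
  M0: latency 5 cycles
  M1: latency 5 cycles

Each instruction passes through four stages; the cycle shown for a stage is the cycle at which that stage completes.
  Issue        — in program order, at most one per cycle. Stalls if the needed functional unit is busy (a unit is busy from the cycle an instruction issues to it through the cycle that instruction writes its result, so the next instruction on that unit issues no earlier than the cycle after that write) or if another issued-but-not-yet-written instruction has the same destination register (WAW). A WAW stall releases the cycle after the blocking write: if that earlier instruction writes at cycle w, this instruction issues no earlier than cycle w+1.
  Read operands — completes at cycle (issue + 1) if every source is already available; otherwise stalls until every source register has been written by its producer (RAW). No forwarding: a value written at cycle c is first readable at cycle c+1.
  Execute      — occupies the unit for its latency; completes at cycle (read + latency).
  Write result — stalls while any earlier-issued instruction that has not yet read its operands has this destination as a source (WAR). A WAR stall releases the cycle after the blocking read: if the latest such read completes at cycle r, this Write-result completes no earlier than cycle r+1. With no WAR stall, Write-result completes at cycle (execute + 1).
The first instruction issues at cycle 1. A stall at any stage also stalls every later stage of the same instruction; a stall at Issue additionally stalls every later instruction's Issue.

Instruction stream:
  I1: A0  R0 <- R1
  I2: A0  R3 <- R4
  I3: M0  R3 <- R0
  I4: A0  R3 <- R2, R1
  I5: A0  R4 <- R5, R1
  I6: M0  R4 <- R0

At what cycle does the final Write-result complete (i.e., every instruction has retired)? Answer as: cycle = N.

I1: IS=1 RO=2 EX=3 WR=4
I2: IS=5 RO=6 EX=7 WR=8  [struct: A0 busy until I1 writes@4]
I3: IS=9 RO=10 EX=15 WR=16  [WAW R3: wait I2 write@8]
I4: IS=17 RO=18 EX=19 WR=20  [WAW R3: wait I3 write@16]
I5: IS=21 RO=22 EX=23 WR=24  [struct: A0 busy until I4 writes@20]
I6: IS=25 RO=26 EX=31 WR=32  [WAW R4: wait I5 write@24]

cycle = 32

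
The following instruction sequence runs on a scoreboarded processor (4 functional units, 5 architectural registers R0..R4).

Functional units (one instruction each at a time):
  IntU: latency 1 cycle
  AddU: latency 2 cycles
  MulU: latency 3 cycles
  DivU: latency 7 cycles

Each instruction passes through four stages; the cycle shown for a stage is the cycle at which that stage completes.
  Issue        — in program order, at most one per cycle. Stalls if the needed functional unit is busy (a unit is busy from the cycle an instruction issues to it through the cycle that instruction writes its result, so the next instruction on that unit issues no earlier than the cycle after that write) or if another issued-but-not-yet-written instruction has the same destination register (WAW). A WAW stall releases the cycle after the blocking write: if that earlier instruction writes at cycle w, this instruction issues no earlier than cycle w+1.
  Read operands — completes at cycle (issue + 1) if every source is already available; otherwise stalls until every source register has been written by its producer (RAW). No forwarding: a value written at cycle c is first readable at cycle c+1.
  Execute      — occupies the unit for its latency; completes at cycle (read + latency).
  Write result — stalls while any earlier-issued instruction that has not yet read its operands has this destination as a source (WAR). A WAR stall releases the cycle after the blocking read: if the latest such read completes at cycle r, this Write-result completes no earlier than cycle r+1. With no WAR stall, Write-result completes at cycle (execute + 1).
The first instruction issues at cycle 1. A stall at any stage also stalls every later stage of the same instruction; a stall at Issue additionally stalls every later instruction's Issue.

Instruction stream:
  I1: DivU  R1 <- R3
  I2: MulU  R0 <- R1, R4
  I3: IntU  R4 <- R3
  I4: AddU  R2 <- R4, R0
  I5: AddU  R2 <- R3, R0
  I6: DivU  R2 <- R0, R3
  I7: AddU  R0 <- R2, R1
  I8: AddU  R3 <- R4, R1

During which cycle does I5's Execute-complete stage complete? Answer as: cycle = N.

cycle = 23

I1: IS=1 RO=2 EX=9 WR=10
I2: IS=2 RO=11 EX=14 WR=15  [RAW R1: wait I1 write@10]
I3: IS=3 RO=4 EX=5 WR=12  [WAR R4: wait I2 read@11]
I4: IS=4 RO=16 EX=18 WR=19  [RAW R0: wait I2 write@15]
I5: IS=20 RO=21 EX=23 WR=24  [struct: AddU busy until I4 writes@19]
I6: IS=25 RO=26 EX=33 WR=34  [WAW R2: wait I5 write@24]
I7: IS=26 RO=35 EX=37 WR=38  [RAW R2: wait I6 write@34]
I8: IS=39 RO=40 EX=42 WR=43  [struct: AddU busy until I7 writes@38]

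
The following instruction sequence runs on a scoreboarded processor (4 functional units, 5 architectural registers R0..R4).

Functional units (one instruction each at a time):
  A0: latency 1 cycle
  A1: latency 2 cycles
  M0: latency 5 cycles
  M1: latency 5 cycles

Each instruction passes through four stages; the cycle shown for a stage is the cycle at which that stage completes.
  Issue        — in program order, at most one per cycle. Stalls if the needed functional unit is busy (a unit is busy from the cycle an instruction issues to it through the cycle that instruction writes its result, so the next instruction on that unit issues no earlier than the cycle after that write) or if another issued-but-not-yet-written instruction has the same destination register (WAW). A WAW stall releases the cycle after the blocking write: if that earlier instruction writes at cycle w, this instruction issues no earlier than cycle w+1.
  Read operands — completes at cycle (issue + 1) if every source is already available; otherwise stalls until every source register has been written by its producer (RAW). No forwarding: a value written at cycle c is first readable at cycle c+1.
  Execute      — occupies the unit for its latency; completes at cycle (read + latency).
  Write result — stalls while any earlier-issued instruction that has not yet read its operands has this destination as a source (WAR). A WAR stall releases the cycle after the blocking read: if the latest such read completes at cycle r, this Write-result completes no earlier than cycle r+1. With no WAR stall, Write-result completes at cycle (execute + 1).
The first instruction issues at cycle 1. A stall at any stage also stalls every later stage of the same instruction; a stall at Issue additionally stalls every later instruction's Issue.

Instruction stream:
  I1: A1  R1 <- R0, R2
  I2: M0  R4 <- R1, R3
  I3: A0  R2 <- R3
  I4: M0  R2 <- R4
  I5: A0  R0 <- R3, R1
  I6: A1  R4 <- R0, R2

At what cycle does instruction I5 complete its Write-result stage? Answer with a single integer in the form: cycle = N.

[1] issue I1 (A1)
[2] I1 read-ops; issue I2 (M0)
[3] issue I3 (A0)
[4] I1 finished on A1; I3 read-ops
[5] I1→R1; I3 finished on A0
[6] I2 read-ops; I3→R2
[11] I2 finished on M0
[12] I2→R4
[13] issue I4 (M0)
[14] I4 read-ops; issue I5 (A0)
[15] I5 read-ops; issue I6 (A1)
[16] I5 finished on A0
[17] I5→R0
[19] I4 finished on M0
[20] I4→R2
[21] I6 read-ops
[23] I6 finished on A1
[24] I6→R4

cycle = 17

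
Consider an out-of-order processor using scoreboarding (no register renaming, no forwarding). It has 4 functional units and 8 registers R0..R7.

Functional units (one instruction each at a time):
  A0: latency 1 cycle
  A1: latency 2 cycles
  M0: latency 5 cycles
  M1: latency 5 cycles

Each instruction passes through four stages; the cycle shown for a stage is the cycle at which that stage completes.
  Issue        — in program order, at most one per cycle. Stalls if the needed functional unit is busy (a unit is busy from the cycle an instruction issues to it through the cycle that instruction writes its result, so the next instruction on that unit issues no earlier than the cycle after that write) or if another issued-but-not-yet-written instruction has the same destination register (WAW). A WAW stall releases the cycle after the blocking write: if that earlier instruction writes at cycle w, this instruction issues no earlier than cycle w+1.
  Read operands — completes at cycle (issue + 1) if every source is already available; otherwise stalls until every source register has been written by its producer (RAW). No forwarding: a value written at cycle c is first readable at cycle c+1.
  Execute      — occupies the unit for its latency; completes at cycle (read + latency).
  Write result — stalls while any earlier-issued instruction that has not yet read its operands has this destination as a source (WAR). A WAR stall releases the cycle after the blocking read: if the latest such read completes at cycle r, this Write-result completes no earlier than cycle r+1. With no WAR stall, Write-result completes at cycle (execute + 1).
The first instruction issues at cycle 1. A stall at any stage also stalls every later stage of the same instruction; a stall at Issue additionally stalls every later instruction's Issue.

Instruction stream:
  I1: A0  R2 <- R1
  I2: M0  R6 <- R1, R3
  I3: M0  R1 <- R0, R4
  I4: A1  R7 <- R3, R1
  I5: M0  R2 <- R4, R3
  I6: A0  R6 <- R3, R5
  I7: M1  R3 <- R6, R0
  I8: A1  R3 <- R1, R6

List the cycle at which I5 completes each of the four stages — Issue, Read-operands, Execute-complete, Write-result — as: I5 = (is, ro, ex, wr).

I1 -> (1, 2, 3, 4)
I2 -> (2, 3, 8, 9)
I3 -> (10, 11, 16, 17)  // struct: M0 busy until I2 writes@9
I4 -> (11, 18, 20, 21)  // RAW R1: wait I3 write@17
I5 -> (18, 19, 24, 25)  // struct: M0 busy until I3 writes@17
I6 -> (19, 20, 21, 22)
I7 -> (20, 23, 28, 29)  // RAW R6: wait I6 write@22
I8 -> (30, 31, 33, 34)  // WAW R3: wait I7 write@29

I5 = (18, 19, 24, 25)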